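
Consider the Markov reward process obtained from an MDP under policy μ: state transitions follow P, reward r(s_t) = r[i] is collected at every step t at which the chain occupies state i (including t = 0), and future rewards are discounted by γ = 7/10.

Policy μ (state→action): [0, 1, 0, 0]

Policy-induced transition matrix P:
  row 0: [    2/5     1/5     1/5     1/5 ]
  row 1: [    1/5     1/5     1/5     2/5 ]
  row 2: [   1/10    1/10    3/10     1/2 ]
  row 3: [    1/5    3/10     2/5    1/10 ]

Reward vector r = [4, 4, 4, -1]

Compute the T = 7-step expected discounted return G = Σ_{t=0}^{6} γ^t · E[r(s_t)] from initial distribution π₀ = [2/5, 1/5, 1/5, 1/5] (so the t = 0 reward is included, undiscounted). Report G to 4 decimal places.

G = 8.2571

t=0: π = [0.4000, 0.2000, 0.2000, 0.2000], E[r] = 3.0000, γ^t·E[r] = 3.000000, running G = 3.000000
t=1: π = [0.2600, 0.2000, 0.2600, 0.2800], E[r] = 2.6000, γ^t·E[r] = 1.820000, running G = 4.820000
t=2: π = [0.2260, 0.2020, 0.2820, 0.2900], E[r] = 2.5500, γ^t·E[r] = 1.249500, running G = 6.069500
t=3: π = [0.2170, 0.2008, 0.2862, 0.2960], E[r] = 2.5200, γ^t·E[r] = 0.864360, running G = 6.933860
t=4: π = [0.2148, 0.2010, 0.2878, 0.2964], E[r] = 2.5179, γ^t·E[r] = 0.604548, running G = 7.538408
t=5: π = [0.2142, 0.2009, 0.2881, 0.2969], E[r] = 2.5155, γ^t·E[r] = 0.422780, running G = 7.961188
t=6: π = [0.2140, 0.2009, 0.2882, 0.2969], E[r] = 2.5155, γ^t·E[r] = 0.295945, running G = 8.257133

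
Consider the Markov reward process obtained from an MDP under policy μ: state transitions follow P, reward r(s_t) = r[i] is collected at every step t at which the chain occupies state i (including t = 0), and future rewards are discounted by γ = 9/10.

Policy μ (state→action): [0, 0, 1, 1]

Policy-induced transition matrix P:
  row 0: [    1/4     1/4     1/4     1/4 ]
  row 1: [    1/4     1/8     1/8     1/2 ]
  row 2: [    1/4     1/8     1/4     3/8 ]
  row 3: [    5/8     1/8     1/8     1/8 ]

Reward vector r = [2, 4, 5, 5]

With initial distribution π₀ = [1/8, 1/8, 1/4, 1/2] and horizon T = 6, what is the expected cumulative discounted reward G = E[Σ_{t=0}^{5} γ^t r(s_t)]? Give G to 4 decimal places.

t=0: π = [0.1250, 0.1250, 0.2500, 0.5000], E[r] = 4.5000, γ^t·E[r] = 4.500000, running G = 4.500000
t=1: π = [0.4375, 0.1406, 0.1719, 0.2500], E[r] = 3.5469, γ^t·E[r] = 3.192188, running G = 7.692188
t=2: π = [0.3438, 0.1797, 0.2012, 0.2754], E[r] = 3.7891, γ^t·E[r] = 3.069141, running G = 10.761328
t=3: π = [0.3533, 0.1680, 0.1931, 0.2856], E[r] = 3.7722, γ^t·E[r] = 2.749946, running G = 13.511274
t=4: π = [0.3571, 0.1692, 0.1933, 0.2804], E[r] = 3.7595, γ^t·E[r] = 2.466602, running G = 15.977876
t=5: π = [0.3552, 0.1696, 0.1938, 0.2814], E[r] = 3.7649, γ^t·E[r] = 2.223125, running G = 18.201001

G = 18.2010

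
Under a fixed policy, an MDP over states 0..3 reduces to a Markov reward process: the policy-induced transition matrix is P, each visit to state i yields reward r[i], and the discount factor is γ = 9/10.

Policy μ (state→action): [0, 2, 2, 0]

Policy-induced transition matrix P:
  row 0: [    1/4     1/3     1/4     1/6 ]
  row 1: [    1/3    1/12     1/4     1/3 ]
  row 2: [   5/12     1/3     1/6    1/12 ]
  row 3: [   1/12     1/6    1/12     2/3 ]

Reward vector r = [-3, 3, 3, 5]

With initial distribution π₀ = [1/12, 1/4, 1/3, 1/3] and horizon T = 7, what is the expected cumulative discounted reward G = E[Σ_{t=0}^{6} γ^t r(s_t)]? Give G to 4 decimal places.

G = 12.7355

t=0: π = [0.0833, 0.2500, 0.3333, 0.3333], E[r] = 3.1667, γ^t·E[r] = 3.166667, running G = 3.166667
t=1: π = [0.2708, 0.2153, 0.1667, 0.3472], E[r] = 2.0694, γ^t·E[r] = 1.862500, running G = 5.029167
t=2: π = [0.2378, 0.2216, 0.1782, 0.3623], E[r] = 2.2975, γ^t·E[r] = 1.860938, running G = 6.890104
t=3: π = [0.2378, 0.2175, 0.1748, 0.3699], E[r] = 2.3130, γ^t·E[r] = 1.686164, running G = 8.576268
t=4: π = [0.2356, 0.2173, 0.1738, 0.3733], E[r] = 2.3330, γ^t·E[r] = 1.530652, running G = 10.106920
t=5: π = [0.2349, 0.2168, 0.1733, 0.3751], E[r] = 2.3410, γ^t·E[r] = 1.382321, running G = 11.489241
t=6: π = [0.2344, 0.2166, 0.1730, 0.3759], E[r] = 2.3451, γ^t·E[r] = 1.246295, running G = 12.735536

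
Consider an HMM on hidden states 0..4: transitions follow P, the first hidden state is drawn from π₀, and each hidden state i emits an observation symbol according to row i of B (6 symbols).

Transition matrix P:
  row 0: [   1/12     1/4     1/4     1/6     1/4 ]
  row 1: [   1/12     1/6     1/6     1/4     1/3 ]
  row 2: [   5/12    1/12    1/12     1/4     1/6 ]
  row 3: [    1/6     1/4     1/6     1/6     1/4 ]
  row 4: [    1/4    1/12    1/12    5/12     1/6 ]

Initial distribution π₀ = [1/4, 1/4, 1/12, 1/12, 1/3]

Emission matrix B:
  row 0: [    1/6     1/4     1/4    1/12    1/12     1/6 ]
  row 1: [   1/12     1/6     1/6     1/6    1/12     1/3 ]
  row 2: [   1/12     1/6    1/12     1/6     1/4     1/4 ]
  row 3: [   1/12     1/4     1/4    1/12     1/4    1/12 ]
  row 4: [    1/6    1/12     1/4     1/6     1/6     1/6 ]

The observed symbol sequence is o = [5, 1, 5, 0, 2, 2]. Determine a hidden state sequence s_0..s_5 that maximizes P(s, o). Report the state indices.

t=0: δ = [4.167e-02, 8.333e-02, 2.083e-02, 6.944e-03, 5.556e-02]  (obs o_0=5)
t=1: δ = [3.472e-03, 2.315e-03, 2.315e-03, 5.787e-03, 2.315e-03]  ψ = [4, 1, 1, 4, 1]  (obs o_1=1)
t=2: δ = [1.608e-04, 4.823e-04, 2.411e-04, 8.038e-05, 2.411e-04]  ψ = [2, 3, 3, 3, 3]  (obs o_2=5)
t=3: δ = [1.674e-05, 6.698e-06, 6.698e-06, 1.005e-05, 2.679e-05]  ψ = [2, 1, 1, 1, 1]  (obs o_3=0)
t=4: δ = [1.674e-06, 6.977e-07, 3.489e-07, 2.791e-06, 1.116e-06]  ψ = [4, 0, 0, 4, 4]  (obs o_4=2)
t=5: δ = [1.163e-07, 1.163e-07, 3.876e-08, 1.163e-07, 1.744e-07]  ψ = [3, 3, 3, 3, 3]  (obs o_5=2)
backtrack: best end state = 4; path = [4, 3, 1, 4, 3, 4]

path = [4, 3, 1, 4, 3, 4]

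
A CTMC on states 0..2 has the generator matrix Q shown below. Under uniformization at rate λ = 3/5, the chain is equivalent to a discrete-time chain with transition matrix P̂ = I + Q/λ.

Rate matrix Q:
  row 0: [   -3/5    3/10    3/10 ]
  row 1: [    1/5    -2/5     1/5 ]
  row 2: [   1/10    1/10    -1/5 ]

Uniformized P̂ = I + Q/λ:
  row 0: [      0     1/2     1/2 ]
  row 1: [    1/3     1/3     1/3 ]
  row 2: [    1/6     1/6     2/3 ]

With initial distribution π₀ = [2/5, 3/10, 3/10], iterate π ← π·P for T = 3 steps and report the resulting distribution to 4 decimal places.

t=0: π = [0.4000, 0.3000, 0.3000]
t=1: π = [0.1500, 0.3500, 0.5000]
t=2: π = [0.2000, 0.2750, 0.5250]
t=3: π = [0.1792, 0.2792, 0.5417]

π = [0.1792, 0.2792, 0.5417]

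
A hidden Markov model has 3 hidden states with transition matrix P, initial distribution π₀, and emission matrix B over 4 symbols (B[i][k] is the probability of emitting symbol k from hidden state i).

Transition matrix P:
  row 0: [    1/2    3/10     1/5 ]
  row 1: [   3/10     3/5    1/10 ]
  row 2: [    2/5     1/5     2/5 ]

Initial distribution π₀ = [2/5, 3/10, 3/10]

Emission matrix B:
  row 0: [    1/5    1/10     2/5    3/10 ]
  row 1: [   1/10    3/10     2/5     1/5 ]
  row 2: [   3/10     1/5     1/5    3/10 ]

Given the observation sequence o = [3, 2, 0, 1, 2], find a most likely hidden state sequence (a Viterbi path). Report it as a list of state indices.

t=0: δ = [1.200e-01, 6.000e-02, 9.000e-02]  (obs o_0=3)
t=1: δ = [2.400e-02, 1.440e-02, 7.200e-03]  ψ = [0, 0, 2]  (obs o_1=2)
t=2: δ = [2.400e-03, 8.640e-04, 1.440e-03]  ψ = [0, 1, 0]  (obs o_2=0)
t=3: δ = [1.200e-04, 2.160e-04, 1.152e-04]  ψ = [0, 0, 2]  (obs o_3=1)
t=4: δ = [2.592e-05, 5.184e-05, 9.216e-06]  ψ = [1, 1, 2]  (obs o_4=2)
backtrack: best end state = 1; path = [0, 0, 0, 1, 1]

path = [0, 0, 0, 1, 1]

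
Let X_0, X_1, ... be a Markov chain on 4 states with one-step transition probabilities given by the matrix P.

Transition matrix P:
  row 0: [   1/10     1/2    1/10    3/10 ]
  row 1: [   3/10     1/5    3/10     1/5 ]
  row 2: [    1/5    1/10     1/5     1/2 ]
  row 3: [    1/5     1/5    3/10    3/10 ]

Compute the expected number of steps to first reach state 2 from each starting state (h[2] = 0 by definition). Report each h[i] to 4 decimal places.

First-step conditioning: h[2] = 0; for i ≠ 2, h[i] = 1 + Σ_k P[i][k]·h[k].
  h[0] = 1 + 1/10·h[0] + 1/2·h[1] + 3/10·h[3]
  h[1] = 1 + 3/10·h[0] + 1/5·h[1] + 1/5·h[3]
  h[3] = 1 + 1/5·h[0] + 1/5·h[1] + 3/10·h[3]
Solving the 3×3 linear system over states ≠ 2 gives exactly h = [1270/277, 1090/277, 0, 1070/277] (h[2] = 0 is the target).

h = [4.5848, 3.9350, 0.0000, 3.8628]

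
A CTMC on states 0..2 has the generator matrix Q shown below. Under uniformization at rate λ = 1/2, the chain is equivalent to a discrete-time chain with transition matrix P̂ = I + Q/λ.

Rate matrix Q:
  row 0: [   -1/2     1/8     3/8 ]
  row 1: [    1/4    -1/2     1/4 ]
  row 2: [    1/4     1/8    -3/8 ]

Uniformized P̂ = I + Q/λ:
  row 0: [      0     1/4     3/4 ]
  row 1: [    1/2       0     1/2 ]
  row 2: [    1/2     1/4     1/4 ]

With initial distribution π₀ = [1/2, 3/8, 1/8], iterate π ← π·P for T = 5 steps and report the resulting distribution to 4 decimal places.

t=0: π = [0.5000, 0.3750, 0.1250]
t=1: π = [0.2500, 0.1563, 0.5938]
t=2: π = [0.3750, 0.2109, 0.4141]
t=3: π = [0.3125, 0.1973, 0.4902]
t=4: π = [0.3438, 0.2007, 0.4556]
t=5: π = [0.3281, 0.1998, 0.4720]

π = [0.3281, 0.1998, 0.4720]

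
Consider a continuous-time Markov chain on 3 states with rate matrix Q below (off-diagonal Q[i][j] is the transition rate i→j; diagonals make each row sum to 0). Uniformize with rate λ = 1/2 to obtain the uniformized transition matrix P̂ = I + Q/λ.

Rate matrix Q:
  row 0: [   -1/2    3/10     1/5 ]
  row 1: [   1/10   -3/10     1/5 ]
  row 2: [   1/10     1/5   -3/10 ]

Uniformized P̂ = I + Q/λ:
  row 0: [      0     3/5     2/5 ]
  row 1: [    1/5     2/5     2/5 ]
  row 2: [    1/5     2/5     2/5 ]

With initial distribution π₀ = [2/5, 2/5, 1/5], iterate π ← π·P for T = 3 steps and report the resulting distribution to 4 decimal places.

t=0: π = [0.4000, 0.4000, 0.2000]
t=1: π = [0.1200, 0.4800, 0.4000]
t=2: π = [0.1760, 0.4240, 0.4000]
t=3: π = [0.1648, 0.4352, 0.4000]

π = [0.1648, 0.4352, 0.4000]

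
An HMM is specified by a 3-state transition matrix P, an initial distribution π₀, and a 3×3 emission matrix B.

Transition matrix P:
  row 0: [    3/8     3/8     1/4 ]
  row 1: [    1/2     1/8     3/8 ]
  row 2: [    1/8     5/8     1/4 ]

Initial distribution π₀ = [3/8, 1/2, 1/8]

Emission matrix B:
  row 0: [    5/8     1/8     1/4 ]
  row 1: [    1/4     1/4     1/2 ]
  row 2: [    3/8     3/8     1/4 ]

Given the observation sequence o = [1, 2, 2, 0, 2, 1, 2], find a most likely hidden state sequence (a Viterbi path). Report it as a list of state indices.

t=0: δ = [4.688e-02, 1.250e-01, 4.688e-02]  (obs o_0=1)
t=1: δ = [1.562e-02, 1.465e-02, 1.172e-02]  ψ = [1, 2, 1]  (obs o_1=2)
t=2: δ = [1.831e-03, 3.662e-03, 1.373e-03]  ψ = [1, 2, 1]  (obs o_2=2)
t=3: δ = [1.144e-03, 2.146e-04, 5.150e-04]  ψ = [1, 2, 1]  (obs o_3=0)
t=4: δ = [1.073e-04, 2.146e-04, 7.153e-05]  ψ = [0, 0, 0]  (obs o_4=2)
t=5: δ = [1.341e-05, 1.118e-05, 3.017e-05]  ψ = [1, 2, 1]  (obs o_5=1)
t=6: δ = [1.397e-06, 9.430e-06, 1.886e-06]  ψ = [1, 2, 2]  (obs o_6=2)
backtrack: best end state = 1; path = [1, 2, 1, 0, 1, 2, 1]

path = [1, 2, 1, 0, 1, 2, 1]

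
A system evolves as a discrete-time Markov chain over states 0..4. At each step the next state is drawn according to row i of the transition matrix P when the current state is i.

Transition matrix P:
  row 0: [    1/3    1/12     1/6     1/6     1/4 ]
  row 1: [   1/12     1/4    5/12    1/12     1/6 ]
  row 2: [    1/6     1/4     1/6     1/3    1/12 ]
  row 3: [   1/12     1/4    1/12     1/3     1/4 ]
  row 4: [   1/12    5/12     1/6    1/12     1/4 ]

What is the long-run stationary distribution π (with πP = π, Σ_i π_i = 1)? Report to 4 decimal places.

π = [0.1350, 0.2596, 0.2151, 0.1978, 0.1925]

Balance equations π_j = Σ_i π_i·P[i][j]:
  π_0 = 1/3·π_0 + 1/12·π_1 + 1/6·π_2 + 1/12·π_3 + 1/12·π_4
  π_1 = 1/12·π_0 + 1/4·π_1 + 1/4·π_2 + 1/4·π_3 + 5/12·π_4
  π_2 = 1/6·π_0 + 5/12·π_1 + 1/6·π_2 + 1/12·π_3 + 1/6·π_4
  π_3 = 1/6·π_0 + 1/12·π_1 + 1/3·π_2 + 1/3·π_3 + 1/12·π_4
  normalize: π_0 + π_1 + π_2 + π_3 + π_4 = 1
Solving the linear system gives exactly π = [1993/14762, 1916/7381, 3175/14762, 1460/7381, 1421/7381].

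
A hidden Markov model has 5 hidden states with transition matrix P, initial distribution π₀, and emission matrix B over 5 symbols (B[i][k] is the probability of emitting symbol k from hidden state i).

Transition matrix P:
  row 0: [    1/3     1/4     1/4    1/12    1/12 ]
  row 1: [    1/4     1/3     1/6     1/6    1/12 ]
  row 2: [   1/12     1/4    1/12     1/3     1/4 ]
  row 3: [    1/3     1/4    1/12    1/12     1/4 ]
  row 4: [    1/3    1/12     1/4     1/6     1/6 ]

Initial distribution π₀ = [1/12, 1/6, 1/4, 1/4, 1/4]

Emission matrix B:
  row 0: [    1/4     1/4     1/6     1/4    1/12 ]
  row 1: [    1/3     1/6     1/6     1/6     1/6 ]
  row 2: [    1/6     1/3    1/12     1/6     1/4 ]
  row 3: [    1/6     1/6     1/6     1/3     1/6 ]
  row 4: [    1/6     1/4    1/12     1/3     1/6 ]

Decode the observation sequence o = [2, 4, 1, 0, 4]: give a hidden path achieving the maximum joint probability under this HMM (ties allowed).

t=0: δ = [1.389e-02, 2.778e-02, 2.083e-02, 4.167e-02, 2.083e-02]  (obs o_0=2)
t=1: δ = [1.157e-03, 1.736e-03, 1.302e-03, 1.157e-03, 1.736e-03]  ψ = [3, 3, 4, 2, 3]  (obs o_1=4)
t=2: δ = [1.447e-04, 9.645e-05, 1.447e-04, 7.234e-05, 8.138e-05]  ψ = [4, 1, 4, 2, 2]  (obs o_2=1)
t=3: δ = [1.206e-05, 1.206e-05, 6.028e-06, 8.038e-06, 6.028e-06]  ψ = [0, 0, 0, 2, 2]  (obs o_3=0)
t=4: δ = [3.349e-07, 6.698e-07, 7.535e-07, 3.349e-07, 3.349e-07]  ψ = [0, 1, 0, 1, 3]  (obs o_4=4)
backtrack: best end state = 2; path = [3, 4, 0, 0, 2]

path = [3, 4, 0, 0, 2]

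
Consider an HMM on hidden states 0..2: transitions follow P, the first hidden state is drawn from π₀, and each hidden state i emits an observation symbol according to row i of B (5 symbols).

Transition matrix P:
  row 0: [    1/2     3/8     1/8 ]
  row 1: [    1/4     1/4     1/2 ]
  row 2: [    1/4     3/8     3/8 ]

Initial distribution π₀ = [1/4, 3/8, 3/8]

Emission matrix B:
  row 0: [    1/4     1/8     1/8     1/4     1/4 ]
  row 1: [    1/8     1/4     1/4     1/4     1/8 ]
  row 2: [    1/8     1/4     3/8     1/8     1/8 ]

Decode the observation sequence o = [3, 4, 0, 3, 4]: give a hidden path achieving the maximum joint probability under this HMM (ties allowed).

path = [0, 0, 0, 0, 0]

t=0: δ = [6.250e-02, 9.375e-02, 4.688e-02]  (obs o_0=3)
t=1: δ = [7.812e-03, 2.930e-03, 5.859e-03]  ψ = [0, 0, 1]  (obs o_1=4)
t=2: δ = [9.766e-04, 3.662e-04, 2.747e-04]  ψ = [0, 0, 2]  (obs o_2=0)
t=3: δ = [1.221e-04, 9.155e-05, 2.289e-05]  ψ = [0, 0, 1]  (obs o_3=3)
t=4: δ = [1.526e-05, 5.722e-06, 5.722e-06]  ψ = [0, 0, 1]  (obs o_4=4)
backtrack: best end state = 0; path = [0, 0, 0, 0, 0]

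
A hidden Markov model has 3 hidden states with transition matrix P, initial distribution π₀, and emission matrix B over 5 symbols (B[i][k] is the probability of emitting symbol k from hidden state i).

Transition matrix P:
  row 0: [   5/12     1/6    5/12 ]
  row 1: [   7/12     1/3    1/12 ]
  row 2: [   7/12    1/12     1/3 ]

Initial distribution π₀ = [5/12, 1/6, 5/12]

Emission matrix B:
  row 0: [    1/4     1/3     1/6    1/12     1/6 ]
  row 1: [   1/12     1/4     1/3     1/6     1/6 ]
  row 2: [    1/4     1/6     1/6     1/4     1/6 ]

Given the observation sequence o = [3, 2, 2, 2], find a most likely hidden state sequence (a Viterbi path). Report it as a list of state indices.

path = [2, 0, 2, 0]

t=0: δ = [3.472e-02, 2.778e-02, 1.042e-01]  (obs o_0=3)
t=1: δ = [1.013e-02, 3.086e-03, 5.787e-03]  ψ = [2, 1, 2]  (obs o_1=2)
t=2: δ = [7.033e-04, 5.626e-04, 7.033e-04]  ψ = [0, 0, 0]  (obs o_2=2)
t=3: δ = [6.838e-05, 6.251e-05, 4.884e-05]  ψ = [2, 1, 0]  (obs o_3=2)
backtrack: best end state = 0; path = [2, 0, 2, 0]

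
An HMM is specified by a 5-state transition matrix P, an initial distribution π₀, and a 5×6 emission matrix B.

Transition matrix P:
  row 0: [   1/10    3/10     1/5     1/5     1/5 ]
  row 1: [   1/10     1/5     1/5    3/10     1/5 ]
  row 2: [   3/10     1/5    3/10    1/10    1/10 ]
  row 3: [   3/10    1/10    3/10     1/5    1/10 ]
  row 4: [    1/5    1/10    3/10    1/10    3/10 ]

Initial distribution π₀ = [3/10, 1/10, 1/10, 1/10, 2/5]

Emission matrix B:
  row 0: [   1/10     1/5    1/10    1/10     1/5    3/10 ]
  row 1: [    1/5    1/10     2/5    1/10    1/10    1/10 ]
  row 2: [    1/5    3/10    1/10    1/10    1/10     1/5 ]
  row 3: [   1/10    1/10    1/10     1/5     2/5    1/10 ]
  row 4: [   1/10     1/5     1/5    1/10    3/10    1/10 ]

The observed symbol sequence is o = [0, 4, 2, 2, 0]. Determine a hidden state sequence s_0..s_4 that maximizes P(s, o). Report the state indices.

path = [4, 4, 4, 4, 2]

t=0: δ = [3.000e-02, 2.000e-02, 2.000e-02, 1.000e-02, 4.000e-02]  (obs o_0=0)
t=1: δ = [1.600e-03, 9.000e-04, 1.200e-03, 2.400e-03, 3.600e-03]  ψ = [4, 0, 4, 0, 4]  (obs o_1=4)
t=2: δ = [7.200e-05, 1.920e-04, 1.080e-04, 4.800e-05, 2.160e-04]  ψ = [3, 0, 4, 3, 4]  (obs o_2=2)
t=3: δ = [4.320e-06, 1.536e-05, 6.480e-06, 5.760e-06, 1.296e-05]  ψ = [4, 1, 4, 1, 4]  (obs o_3=2)
t=4: δ = [2.592e-07, 6.144e-07, 7.776e-07, 4.608e-07, 3.888e-07]  ψ = [4, 1, 4, 1, 4]  (obs o_4=0)
backtrack: best end state = 2; path = [4, 4, 4, 4, 2]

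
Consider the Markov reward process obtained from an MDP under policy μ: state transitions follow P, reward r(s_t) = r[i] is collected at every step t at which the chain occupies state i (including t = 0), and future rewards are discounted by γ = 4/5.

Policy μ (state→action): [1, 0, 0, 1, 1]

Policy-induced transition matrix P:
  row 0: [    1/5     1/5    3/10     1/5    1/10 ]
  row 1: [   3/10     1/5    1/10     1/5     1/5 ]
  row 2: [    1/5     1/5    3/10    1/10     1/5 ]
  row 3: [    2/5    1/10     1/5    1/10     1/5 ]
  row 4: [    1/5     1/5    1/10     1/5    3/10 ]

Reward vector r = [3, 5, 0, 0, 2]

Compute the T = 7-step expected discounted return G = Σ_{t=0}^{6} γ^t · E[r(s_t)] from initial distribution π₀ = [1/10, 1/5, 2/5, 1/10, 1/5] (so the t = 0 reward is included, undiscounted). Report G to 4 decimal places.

t=0: π = [0.1000, 0.2000, 0.4000, 0.1000, 0.2000], E[r] = 1.7000, γ^t·E[r] = 1.700000, running G = 1.700000
t=1: π = [0.2400, 0.1900, 0.2100, 0.1500, 0.2100], E[r] = 2.0900, γ^t·E[r] = 1.672000, running G = 3.372000
t=2: π = [0.2490, 0.1850, 0.2050, 0.1640, 0.1970], E[r] = 2.0660, γ^t·E[r] = 1.322240, running G = 4.694240
t=3: π = [0.2513, 0.1836, 0.2072, 0.1631, 0.1948], E[r] = 2.0615, γ^t·E[r] = 1.055488, running G = 5.749728
t=4: π = [0.2510, 0.1837, 0.2080, 0.1630, 0.1944], E[r] = 2.0601, γ^t·E[r] = 0.843813, running G = 6.593541
t=5: π = [0.2510, 0.1837, 0.2081, 0.1629, 0.1943], E[r] = 2.0601, γ^t·E[r] = 0.675046, running G = 7.268587
t=6: π = [0.2510, 0.1837, 0.2081, 0.1629, 0.1943], E[r] = 2.0601, γ^t·E[r] = 0.540037, running G = 7.808624

G = 7.8086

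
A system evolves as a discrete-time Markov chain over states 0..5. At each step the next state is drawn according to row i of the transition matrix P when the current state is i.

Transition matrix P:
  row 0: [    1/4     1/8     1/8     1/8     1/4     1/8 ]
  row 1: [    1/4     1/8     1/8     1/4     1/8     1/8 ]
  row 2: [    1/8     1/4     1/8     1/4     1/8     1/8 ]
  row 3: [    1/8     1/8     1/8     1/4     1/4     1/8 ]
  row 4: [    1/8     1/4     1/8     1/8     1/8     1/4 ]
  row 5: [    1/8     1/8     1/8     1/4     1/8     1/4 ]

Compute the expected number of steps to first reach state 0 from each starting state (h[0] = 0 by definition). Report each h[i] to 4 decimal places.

First-step conditioning: h[0] = 0; for i ≠ 0, h[i] = 1 + Σ_k P[i][k]·h[k].
  h[1] = 1 + 1/8·h[1] + 1/8·h[2] + 1/4·h[3] + 1/8·h[4] + 1/8·h[5]
  h[2] = 1 + 1/4·h[1] + 1/8·h[2] + 1/4·h[3] + 1/8·h[4] + 1/8·h[5]
  h[3] = 1 + 1/8·h[1] + 1/8·h[2] + 1/4·h[3] + 1/4·h[4] + 1/8·h[5]
  h[4] = 1 + 1/4·h[1] + 1/8·h[2] + 1/8·h[3] + 1/8·h[4] + 1/4·h[5]
  h[5] = 1 + 1/8·h[1] + 1/8·h[2] + 1/4·h[3] + 1/8·h[4] + 1/4·h[5]
Solving the 5×5 linear system over states ≠ 0 gives exactly h = [0, 5824/965, 6552/965, 33216/4825, 32768/4825, 6656/965] (h[0] = 0 is the target).

h = [0.0000, 6.0352, 6.7896, 6.8841, 6.7913, 6.8974]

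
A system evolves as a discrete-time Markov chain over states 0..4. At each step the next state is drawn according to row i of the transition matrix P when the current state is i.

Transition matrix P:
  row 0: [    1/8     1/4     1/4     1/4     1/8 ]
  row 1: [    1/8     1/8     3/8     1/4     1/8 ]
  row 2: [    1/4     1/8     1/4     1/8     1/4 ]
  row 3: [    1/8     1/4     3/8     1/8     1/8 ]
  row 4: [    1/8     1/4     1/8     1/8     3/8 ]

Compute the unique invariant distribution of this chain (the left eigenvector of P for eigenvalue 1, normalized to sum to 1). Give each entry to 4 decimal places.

π = [0.1586, 0.1924, 0.2687, 0.1689, 0.2115]

Balance equations π_j = Σ_i π_i·P[i][j]:
  π_0 = 1/8·π_0 + 1/8·π_1 + 1/4·π_2 + 1/8·π_3 + 1/8·π_4
  π_1 = 1/4·π_0 + 1/8·π_1 + 1/8·π_2 + 1/4·π_3 + 1/4·π_4
  π_2 = 1/4·π_0 + 3/8·π_1 + 1/4·π_2 + 3/8·π_3 + 1/8·π_4
  π_3 = 1/4·π_0 + 1/4·π_1 + 1/8·π_2 + 1/8·π_3 + 1/8·π_4
  normalize: π_0 + π_1 + π_2 + π_3 + π_4 = 1
Solving the linear system gives exactly π = [36/227, 131/681, 61/227, 115/681, 48/227].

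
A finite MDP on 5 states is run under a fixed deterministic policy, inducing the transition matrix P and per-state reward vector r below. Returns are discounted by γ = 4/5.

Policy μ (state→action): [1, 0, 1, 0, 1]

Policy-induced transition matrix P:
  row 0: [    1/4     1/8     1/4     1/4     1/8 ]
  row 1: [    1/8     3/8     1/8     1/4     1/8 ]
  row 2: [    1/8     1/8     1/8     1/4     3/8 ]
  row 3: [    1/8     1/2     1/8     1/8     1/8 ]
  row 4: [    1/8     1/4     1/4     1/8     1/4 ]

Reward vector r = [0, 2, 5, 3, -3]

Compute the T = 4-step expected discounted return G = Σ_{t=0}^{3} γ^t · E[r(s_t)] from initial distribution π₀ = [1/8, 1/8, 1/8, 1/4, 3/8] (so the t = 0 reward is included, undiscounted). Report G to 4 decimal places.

G = 3.3155

t=0: π = [0.1250, 0.1250, 0.1250, 0.2500, 0.3750], E[r] = 0.5000, γ^t·E[r] = 0.500000, running G = 0.500000
t=1: π = [0.1406, 0.2969, 0.1875, 0.1719, 0.2031], E[r] = 1.4375, γ^t·E[r] = 1.150000, running G = 1.650000
t=2: π = [0.1426, 0.2891, 0.1680, 0.2031, 0.1973], E[r] = 1.4355, γ^t·E[r] = 0.918750, running G = 2.568750
t=3: π = [0.1428, 0.2981, 0.1675, 0.2000, 0.1917], E[r] = 1.4585, γ^t·E[r] = 0.746750, running G = 3.315500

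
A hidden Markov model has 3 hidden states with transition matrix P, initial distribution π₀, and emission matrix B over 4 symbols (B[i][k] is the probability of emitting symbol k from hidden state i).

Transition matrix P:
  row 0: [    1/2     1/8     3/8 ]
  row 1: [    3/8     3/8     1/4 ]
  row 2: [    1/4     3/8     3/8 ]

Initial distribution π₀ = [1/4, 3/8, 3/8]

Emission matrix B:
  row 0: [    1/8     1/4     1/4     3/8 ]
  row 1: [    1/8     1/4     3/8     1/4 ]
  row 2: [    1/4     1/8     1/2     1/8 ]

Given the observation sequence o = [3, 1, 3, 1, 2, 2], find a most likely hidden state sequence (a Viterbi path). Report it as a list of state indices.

path = [0, 0, 0, 0, 2, 2]

t=0: δ = [9.375e-02, 9.375e-02, 4.688e-02]  (obs o_0=3)
t=1: δ = [1.172e-02, 8.789e-03, 4.395e-03]  ψ = [0, 1, 0]  (obs o_1=1)
t=2: δ = [2.197e-03, 8.240e-04, 5.493e-04]  ψ = [0, 1, 0]  (obs o_2=3)
t=3: δ = [2.747e-04, 7.725e-05, 1.030e-04]  ψ = [0, 1, 0]  (obs o_3=1)
t=4: δ = [3.433e-05, 1.448e-05, 5.150e-05]  ψ = [0, 2, 0]  (obs o_4=2)
t=5: δ = [4.292e-06, 7.242e-06, 9.656e-06]  ψ = [0, 2, 2]  (obs o_5=2)
backtrack: best end state = 2; path = [0, 0, 0, 0, 2, 2]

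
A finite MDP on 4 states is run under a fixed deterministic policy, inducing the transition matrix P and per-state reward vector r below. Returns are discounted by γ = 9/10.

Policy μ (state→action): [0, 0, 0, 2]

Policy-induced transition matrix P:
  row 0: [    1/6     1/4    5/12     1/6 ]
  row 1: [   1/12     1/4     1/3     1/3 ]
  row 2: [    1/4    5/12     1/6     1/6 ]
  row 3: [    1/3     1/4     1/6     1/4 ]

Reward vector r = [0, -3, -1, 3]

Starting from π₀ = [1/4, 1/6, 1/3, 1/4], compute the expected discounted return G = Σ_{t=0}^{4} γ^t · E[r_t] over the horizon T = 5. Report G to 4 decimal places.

G = -1.5349

t=0: π = [0.2500, 0.1667, 0.3333, 0.2500], E[r] = -0.0833, γ^t·E[r] = -0.083333, running G = -0.083333
t=1: π = [0.2222, 0.3056, 0.2569, 0.2153], E[r] = -0.5278, γ^t·E[r] = -0.475000, running G = -0.558333
t=2: π = [0.1985, 0.2928, 0.2731, 0.2355], E[r] = -0.4450, γ^t·E[r] = -0.360469, running G = -0.918802
t=3: π = [0.2043, 0.2955, 0.2651, 0.2351], E[r] = -0.4464, γ^t·E[r] = -0.325406, running G = -1.244208
t=4: π = [0.2033, 0.2942, 0.2670, 0.2355], E[r] = -0.4430, γ^t·E[r] = -0.290653, running G = -1.534862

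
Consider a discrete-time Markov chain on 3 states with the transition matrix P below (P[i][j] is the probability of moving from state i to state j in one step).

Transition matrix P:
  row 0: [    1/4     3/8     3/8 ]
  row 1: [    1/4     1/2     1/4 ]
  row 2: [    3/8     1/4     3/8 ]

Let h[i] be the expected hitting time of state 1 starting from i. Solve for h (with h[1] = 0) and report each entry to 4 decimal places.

h = [3.0476, 0.0000, 3.4286]

First-step conditioning: h[1] = 0; for i ≠ 1, h[i] = 1 + Σ_k P[i][k]·h[k].
  h[0] = 1 + 1/4·h[0] + 3/8·h[2]
  h[2] = 1 + 3/8·h[0] + 3/8·h[2]
Solving the 2×2 linear system over states ≠ 1 gives exactly h = [64/21, 0, 24/7] (h[1] = 0 is the target).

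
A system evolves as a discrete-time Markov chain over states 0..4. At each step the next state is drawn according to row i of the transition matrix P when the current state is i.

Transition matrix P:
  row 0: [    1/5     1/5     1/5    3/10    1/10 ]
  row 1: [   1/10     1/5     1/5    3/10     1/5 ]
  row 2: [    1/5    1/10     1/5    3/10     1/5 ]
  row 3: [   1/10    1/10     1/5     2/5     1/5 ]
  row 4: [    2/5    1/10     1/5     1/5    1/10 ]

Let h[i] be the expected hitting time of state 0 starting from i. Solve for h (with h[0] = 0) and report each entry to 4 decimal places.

First-step conditioning: h[0] = 0; for i ≠ 0, h[i] = 1 + Σ_k P[i][k]·h[k].
  h[1] = 1 + 1/5·h[1] + 1/5·h[2] + 3/10·h[3] + 1/5·h[4]
  h[2] = 1 + 1/10·h[1] + 1/5·h[2] + 3/10·h[3] + 1/5·h[4]
  h[3] = 1 + 1/10·h[1] + 1/5·h[2] + 2/5·h[3] + 1/5·h[4]
  h[4] = 1 + 1/10·h[1] + 1/5·h[2] + 1/5·h[3] + 1/10·h[4]
Solving the 4×4 linear system over states ≠ 0 gives exactly h = [0, 275/48, 165/32, 275/48, 25/6] (h[0] = 0 is the target).

h = [0.0000, 5.7292, 5.1563, 5.7292, 4.1667]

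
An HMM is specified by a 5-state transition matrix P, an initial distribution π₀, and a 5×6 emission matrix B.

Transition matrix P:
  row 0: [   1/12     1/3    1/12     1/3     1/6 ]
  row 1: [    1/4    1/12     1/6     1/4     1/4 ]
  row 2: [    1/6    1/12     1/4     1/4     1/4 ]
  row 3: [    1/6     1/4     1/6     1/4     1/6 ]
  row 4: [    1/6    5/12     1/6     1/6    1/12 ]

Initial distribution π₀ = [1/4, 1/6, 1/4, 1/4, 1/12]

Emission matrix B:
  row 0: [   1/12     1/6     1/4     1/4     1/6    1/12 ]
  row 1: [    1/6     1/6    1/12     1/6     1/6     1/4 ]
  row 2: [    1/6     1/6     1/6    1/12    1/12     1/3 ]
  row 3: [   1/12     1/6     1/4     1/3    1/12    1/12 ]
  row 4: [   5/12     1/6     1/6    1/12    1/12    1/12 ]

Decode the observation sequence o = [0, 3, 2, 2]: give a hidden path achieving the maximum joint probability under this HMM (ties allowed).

path = [2, 3, 3, 3]

t=0: δ = [2.083e-02, 2.778e-02, 4.167e-02, 2.083e-02, 3.472e-02]  (obs o_0=0)
t=1: δ = [1.736e-03, 2.411e-03, 8.681e-04, 3.472e-03, 8.681e-04]  ψ = [1, 4, 2, 2, 2]  (obs o_1=3)
t=2: δ = [1.507e-04, 7.234e-05, 9.645e-05, 2.170e-04, 1.005e-04]  ψ = [1, 3, 3, 3, 1]  (obs o_2=2)
t=3: δ = [9.042e-06, 4.521e-06, 6.028e-06, 1.356e-05, 6.028e-06]  ψ = [3, 3, 3, 3, 3]  (obs o_3=2)
backtrack: best end state = 3; path = [2, 3, 3, 3]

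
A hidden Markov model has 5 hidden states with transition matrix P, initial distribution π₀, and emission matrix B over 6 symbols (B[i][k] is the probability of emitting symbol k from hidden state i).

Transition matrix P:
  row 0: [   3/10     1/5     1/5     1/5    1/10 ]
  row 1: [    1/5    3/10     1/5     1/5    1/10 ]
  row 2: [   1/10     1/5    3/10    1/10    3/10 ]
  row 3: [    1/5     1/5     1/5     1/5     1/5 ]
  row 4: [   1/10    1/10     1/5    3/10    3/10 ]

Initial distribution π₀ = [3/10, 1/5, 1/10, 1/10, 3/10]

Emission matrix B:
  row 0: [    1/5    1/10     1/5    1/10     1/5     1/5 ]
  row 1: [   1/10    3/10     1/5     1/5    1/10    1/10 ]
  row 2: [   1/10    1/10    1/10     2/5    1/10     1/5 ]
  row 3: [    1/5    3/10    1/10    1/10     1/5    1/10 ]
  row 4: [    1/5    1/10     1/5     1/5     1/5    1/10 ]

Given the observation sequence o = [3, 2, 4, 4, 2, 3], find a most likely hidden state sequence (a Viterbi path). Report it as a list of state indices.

t=0: δ = [3.000e-02, 4.000e-02, 4.000e-02, 1.000e-02, 6.000e-02]  (obs o_0=3)
t=1: δ = [1.800e-03, 2.400e-03, 1.200e-03, 1.800e-03, 3.600e-03]  ψ = [0, 1, 2, 4, 4]  (obs o_1=2)
t=2: δ = [1.080e-04, 7.200e-05, 7.200e-05, 2.160e-04, 2.160e-04]  ψ = [0, 1, 4, 4, 4]  (obs o_2=4)
t=3: δ = [8.640e-06, 4.320e-06, 4.320e-06, 1.296e-05, 1.296e-05]  ψ = [3, 3, 3, 4, 4]  (obs o_3=4)
t=4: δ = [5.184e-07, 5.184e-07, 2.592e-07, 3.888e-07, 7.776e-07]  ψ = [0, 3, 3, 4, 4]  (obs o_4=2)
t=5: δ = [1.555e-08, 3.110e-08, 6.221e-08, 2.333e-08, 4.666e-08]  ψ = [0, 1, 4, 4, 4]  (obs o_5=3)
backtrack: best end state = 2; path = [4, 4, 4, 4, 4, 2]

path = [4, 4, 4, 4, 4, 2]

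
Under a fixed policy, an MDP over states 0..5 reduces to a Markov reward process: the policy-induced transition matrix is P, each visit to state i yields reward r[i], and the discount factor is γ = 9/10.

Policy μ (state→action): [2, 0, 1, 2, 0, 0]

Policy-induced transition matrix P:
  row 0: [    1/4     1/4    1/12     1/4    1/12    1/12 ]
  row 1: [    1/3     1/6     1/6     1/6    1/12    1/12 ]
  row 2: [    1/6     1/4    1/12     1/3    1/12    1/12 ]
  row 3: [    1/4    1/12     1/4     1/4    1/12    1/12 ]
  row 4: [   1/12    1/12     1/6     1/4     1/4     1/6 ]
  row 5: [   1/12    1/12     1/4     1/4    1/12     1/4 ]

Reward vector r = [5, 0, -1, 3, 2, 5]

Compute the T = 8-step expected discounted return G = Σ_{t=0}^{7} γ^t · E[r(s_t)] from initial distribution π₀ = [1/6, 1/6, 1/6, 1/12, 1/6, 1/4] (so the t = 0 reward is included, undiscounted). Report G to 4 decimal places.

G = 13.7972

t=0: π = [0.1667, 0.1667, 0.1667, 0.0833, 0.1667, 0.2500], E[r] = 2.5000, γ^t·E[r] = 2.500000, running G = 2.500000
t=1: π = [0.1806, 0.1528, 0.1667, 0.2500, 0.1111, 0.1389], E[r] = 2.4028, γ^t·E[r] = 2.162500, running G = 4.662500
t=2: π = [0.2072, 0.1539, 0.1701, 0.2512, 0.1019, 0.1157], E[r] = 2.4016, γ^t·E[r] = 1.945313, running G = 6.607813
t=3: π = [0.2124, 0.1590, 0.1658, 0.2514, 0.1003, 0.1111], E[r] = 2.4063, γ^t·E[r] = 1.754227, running G = 8.362039
t=4: π = [0.2142, 0.1596, 0.1654, 0.2506, 0.1001, 0.1102], E[r] = 2.4085, γ^t·E[r] = 1.580212, running G = 9.942251
t=5: π = [0.2145, 0.1599, 0.1651, 0.2505, 0.1000, 0.1100], E[r] = 2.4089, γ^t·E[r] = 1.422454, running G = 11.364705
t=6: π = [0.2146, 0.1599, 0.1651, 0.2504, 0.1000, 0.1100], E[r] = 2.4091, γ^t·E[r] = 1.280270, running G = 12.644974
t=7: π = [0.2146, 0.1599, 0.1651, 0.2504, 0.1000, 0.1100], E[r] = 2.4091, γ^t·E[r] = 1.152252, running G = 13.797227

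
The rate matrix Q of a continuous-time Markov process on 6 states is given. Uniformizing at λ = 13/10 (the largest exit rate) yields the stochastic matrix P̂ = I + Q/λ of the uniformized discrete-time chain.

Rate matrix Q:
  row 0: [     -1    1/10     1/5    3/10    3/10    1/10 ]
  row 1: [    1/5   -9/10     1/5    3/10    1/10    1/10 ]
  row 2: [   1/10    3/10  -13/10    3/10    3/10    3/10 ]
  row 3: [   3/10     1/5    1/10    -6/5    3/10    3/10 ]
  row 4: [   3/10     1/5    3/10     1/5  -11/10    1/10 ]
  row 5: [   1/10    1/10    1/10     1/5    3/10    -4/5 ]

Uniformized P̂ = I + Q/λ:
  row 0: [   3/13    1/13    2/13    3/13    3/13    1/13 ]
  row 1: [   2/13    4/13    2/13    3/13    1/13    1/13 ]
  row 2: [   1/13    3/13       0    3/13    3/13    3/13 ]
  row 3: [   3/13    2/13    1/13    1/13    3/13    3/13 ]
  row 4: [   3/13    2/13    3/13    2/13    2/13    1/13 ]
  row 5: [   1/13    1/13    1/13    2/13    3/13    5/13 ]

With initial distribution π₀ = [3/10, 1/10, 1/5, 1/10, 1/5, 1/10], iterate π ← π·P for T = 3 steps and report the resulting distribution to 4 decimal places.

t=0: π = [0.3000, 0.1000, 0.2000, 0.1000, 0.2000, 0.1000]
t=1: π = [0.1769, 0.1538, 0.1231, 0.1923, 0.2000, 0.1538]
t=2: π = [0.1763, 0.1615, 0.1237, 0.1740, 0.1917, 0.1728]
t=3: π = [0.1727, 0.1614, 0.1229, 0.1760, 0.1912, 0.1759]

π = [0.1727, 0.1614, 0.1229, 0.1760, 0.1912, 0.1759]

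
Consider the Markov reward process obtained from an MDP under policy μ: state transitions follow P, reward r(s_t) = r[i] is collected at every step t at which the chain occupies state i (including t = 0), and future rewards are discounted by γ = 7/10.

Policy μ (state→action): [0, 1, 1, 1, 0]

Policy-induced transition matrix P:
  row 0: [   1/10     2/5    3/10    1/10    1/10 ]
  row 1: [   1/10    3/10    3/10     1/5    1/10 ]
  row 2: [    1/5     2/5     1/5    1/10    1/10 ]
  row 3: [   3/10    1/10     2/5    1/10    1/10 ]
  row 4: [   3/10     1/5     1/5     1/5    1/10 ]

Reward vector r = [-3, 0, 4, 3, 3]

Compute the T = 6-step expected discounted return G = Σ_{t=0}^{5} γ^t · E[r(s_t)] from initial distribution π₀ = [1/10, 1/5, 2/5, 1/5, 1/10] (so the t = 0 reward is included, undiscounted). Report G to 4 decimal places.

t=0: π = [0.1000, 0.2000, 0.4000, 0.2000, 0.1000], E[r] = 2.2000, γ^t·E[r] = 2.200000, running G = 2.200000
t=1: π = [0.2000, 0.3000, 0.2700, 0.1300, 0.1000], E[r] = 1.1700, γ^t·E[r] = 0.819000, running G = 3.019000
t=2: π = [0.1730, 0.3110, 0.2760, 0.1400, 0.1000], E[r] = 1.3050, γ^t·E[r] = 0.639450, running G = 3.658450
t=3: π = [0.1756, 0.3069, 0.2764, 0.1411, 0.1000], E[r] = 1.3021, γ^t·E[r] = 0.446620, running G = 4.105070
t=4: π = [0.1759, 0.3070, 0.2765, 0.1407, 0.1000], E[r] = 1.3004, γ^t·E[r] = 0.312219, running G = 4.417289
t=5: π = [0.1758, 0.3071, 0.2764, 0.1407, 0.1000], E[r] = 1.3004, γ^t·E[r] = 0.218563, running G = 4.635852

G = 4.6359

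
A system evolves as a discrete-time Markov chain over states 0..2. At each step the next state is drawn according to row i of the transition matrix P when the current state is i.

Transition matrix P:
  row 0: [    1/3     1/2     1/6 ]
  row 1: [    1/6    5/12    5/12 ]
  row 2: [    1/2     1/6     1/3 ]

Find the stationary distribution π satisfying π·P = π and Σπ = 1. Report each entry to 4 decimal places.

Balance equations π_j = Σ_i π_i·P[i][j]:
  π_0 = 1/3·π_0 + 1/6·π_1 + 1/2·π_2
  π_1 = 1/2·π_0 + 5/12·π_1 + 1/6·π_2
  normalize: π_0 + π_1 + π_2 = 1
Solving the linear system gives exactly π = [23/71, 26/71, 22/71].

π = [0.3239, 0.3662, 0.3099]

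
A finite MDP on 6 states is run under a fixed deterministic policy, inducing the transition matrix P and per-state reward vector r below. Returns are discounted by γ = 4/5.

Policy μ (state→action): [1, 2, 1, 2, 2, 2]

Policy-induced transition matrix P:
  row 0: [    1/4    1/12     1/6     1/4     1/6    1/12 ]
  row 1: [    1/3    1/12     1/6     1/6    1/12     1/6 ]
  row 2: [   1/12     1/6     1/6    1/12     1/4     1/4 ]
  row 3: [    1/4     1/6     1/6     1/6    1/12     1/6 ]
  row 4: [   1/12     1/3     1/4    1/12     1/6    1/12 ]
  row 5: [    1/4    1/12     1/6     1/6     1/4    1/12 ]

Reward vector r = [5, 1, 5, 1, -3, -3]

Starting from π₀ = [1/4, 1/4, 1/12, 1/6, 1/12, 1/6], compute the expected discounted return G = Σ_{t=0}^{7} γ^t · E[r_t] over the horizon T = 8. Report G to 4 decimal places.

t=0: π = [0.2500, 0.2500, 0.0833, 0.1667, 0.0833, 0.1667], E[r] = 1.3333, γ^t·E[r] = 1.333333, running G = 1.333333
t=1: π = [0.2431, 0.1250, 0.1736, 0.1736, 0.1528, 0.1319], E[r] = 1.5278, γ^t·E[r] = 1.222222, running G = 2.555556
t=2: π = [0.2060, 0.1505, 0.1794, 0.1597, 0.1672, 0.1372], E[r] = 1.3241, γ^t·E[r] = 0.847407, running G = 3.402963
t=3: π = [0.2048, 0.1534, 0.1806, 0.1549, 0.1672, 0.1391], E[r] = 1.3164, γ^t·E[r] = 0.673975, running G = 4.076938
t=4: π = [0.2048, 0.1531, 0.1806, 0.1547, 0.1676, 0.1391], E[r] = 1.3147, γ^t·E[r] = 0.538502, running G = 4.615440
t=5: π = [0.2047, 0.1532, 0.1806, 0.1547, 0.1677, 0.1391], E[r] = 1.3145, γ^t·E[r] = 0.430720, running G = 5.046160
t=6: π = [0.2047, 0.1532, 0.1806, 0.1547, 0.1677, 0.1391], E[r] = 1.3144, γ^t·E[r] = 0.344568, running G = 5.390728
t=7: π = [0.2047, 0.1532, 0.1806, 0.1547, 0.1677, 0.1391], E[r] = 1.3144, γ^t·E[r] = 0.275653, running G = 5.666381

G = 5.6664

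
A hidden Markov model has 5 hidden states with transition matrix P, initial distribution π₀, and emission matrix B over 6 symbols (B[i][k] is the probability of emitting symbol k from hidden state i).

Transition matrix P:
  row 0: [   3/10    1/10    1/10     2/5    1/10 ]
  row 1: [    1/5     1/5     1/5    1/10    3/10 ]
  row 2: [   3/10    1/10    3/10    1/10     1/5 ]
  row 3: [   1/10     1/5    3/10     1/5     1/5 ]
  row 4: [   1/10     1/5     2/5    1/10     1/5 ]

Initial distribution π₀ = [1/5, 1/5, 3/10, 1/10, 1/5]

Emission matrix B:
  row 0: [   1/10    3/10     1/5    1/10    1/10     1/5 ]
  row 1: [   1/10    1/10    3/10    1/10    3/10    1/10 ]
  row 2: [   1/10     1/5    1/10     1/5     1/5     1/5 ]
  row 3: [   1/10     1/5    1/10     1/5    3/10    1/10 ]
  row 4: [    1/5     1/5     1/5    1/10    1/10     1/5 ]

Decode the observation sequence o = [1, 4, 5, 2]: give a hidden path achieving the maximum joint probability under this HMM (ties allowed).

t=0: δ = [6.000e-02, 2.000e-02, 6.000e-02, 2.000e-02, 4.000e-02]  (obs o_0=1)
t=1: δ = [1.800e-03, 2.400e-03, 3.600e-03, 7.200e-03, 1.200e-03]  ψ = [0, 4, 2, 0, 2]  (obs o_1=4)
t=2: δ = [2.160e-04, 1.440e-04, 4.320e-04, 1.440e-04, 2.880e-04]  ψ = [2, 3, 3, 3, 3]  (obs o_2=5)
t=3: δ = [2.592e-05, 1.728e-05, 1.296e-05, 8.640e-06, 1.728e-05]  ψ = [2, 4, 2, 0, 2]  (obs o_3=2)
backtrack: best end state = 0; path = [0, 3, 2, 0]

path = [0, 3, 2, 0]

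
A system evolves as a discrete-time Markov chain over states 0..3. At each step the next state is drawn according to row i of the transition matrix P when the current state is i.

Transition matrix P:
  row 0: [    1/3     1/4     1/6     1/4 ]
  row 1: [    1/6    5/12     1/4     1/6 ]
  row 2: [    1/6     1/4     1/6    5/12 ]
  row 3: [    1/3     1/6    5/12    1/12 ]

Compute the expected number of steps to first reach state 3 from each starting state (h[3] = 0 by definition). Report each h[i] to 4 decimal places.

h = [3.8919, 4.2162, 3.2432, 0.0000]

First-step conditioning: h[3] = 0; for i ≠ 3, h[i] = 1 + Σ_k P[i][k]·h[k].
  h[0] = 1 + 1/3·h[0] + 1/4·h[1] + 1/6·h[2]
  h[1] = 1 + 1/6·h[0] + 5/12·h[1] + 1/4·h[2]
  h[2] = 1 + 1/6·h[0] + 1/4·h[1] + 1/6·h[2]
Solving the 3×3 linear system over states ≠ 3 gives exactly h = [144/37, 156/37, 120/37, 0] (h[3] = 0 is the target).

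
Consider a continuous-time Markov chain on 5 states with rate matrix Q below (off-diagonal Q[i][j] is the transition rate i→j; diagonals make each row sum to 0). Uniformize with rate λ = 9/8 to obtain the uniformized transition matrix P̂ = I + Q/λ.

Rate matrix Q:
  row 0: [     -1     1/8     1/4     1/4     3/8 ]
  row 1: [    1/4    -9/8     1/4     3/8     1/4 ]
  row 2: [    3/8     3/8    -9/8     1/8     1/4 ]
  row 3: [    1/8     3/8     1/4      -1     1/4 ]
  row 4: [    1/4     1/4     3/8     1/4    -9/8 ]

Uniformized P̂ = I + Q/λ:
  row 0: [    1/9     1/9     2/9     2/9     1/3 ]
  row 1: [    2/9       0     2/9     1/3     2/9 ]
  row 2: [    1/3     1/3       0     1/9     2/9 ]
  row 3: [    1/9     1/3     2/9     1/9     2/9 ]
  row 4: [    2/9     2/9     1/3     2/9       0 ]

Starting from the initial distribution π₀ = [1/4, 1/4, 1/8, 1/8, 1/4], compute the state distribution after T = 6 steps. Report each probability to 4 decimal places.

t=0: π = [0.2500, 0.2500, 0.1250, 0.1250, 0.2500]
t=1: π = [0.1944, 0.1667, 0.2222, 0.2222, 0.1944]
t=2: π = [0.2006, 0.2130, 0.1944, 0.1914, 0.2006]
t=3: π = [0.2003, 0.1955, 0.2013, 0.2030, 0.1999]
t=4: π = [0.1998, 0.2015, 0.1997, 0.1990, 0.2000]
t=5: π = [0.2001, 0.1996, 0.2001, 0.2003, 0.2000]
t=6: π = [0.2000, 0.2001, 0.2000, 0.1999, 0.2000]

π = [0.2000, 0.2001, 0.2000, 0.1999, 0.2000]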